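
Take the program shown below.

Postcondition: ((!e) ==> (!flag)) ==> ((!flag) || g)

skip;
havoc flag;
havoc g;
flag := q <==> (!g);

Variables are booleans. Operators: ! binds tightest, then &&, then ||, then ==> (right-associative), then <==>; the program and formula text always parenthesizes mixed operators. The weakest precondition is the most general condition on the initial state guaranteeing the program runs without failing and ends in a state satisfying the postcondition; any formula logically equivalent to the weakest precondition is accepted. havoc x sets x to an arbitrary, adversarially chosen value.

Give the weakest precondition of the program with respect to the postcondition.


Working backward. After the program, ((!e) ==> (!flag)) ==> ((!flag) || g) must hold.
Before flag := q <==> (!g): ((!e) ==> (!(q <==> (!g)))) ==> ((!(q <==> (!g))) || g)
Before havoc g: ((!e) ==> (!q)) ==> (!q)
Before havoc flag: ((!e) ==> (!q)) ==> (!q)
Before skip: ((!e) ==> (!q)) ==> (!q)
Answer: WP = ((!e) ==> (!q)) ==> (!q)


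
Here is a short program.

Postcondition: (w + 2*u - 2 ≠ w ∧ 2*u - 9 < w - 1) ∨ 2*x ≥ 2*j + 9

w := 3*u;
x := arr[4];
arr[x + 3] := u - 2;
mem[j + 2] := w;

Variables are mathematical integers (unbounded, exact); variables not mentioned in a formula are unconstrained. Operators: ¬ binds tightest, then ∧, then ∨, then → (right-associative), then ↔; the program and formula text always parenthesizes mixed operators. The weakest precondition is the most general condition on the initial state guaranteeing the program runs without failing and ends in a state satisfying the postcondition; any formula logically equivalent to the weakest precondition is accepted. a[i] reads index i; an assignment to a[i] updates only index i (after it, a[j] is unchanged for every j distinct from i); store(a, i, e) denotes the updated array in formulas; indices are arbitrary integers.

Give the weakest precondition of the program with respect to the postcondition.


Working backward. After the program, the postcondition (w + 2*u - 2 ≠ w ∧ 2*u - 9 < w - 1) ∨ 2*x ≥ 2*j + 9 must hold; in canonical form it is (2*u ≠ 2 ∧ 2*u < w + 8) ∨ 2*x ≥ 2*j + 9.
Before mem[j + 2] := w: (2*u ≠ 2 ∧ 2*u < w + 8) ∨ 2*x ≥ 2*j + 9
Before arr[x + 3] := u - 2: (2*u ≠ 2 ∧ 2*u < w + 8) ∨ 2*x ≥ 2*j + 9
Before x := arr[4]: (2*u ≠ 2 ∧ 2*u < w + 8) ∨ 2*arr[4] ≥ 2*j + 9
Before w := 3*u: (2*u ≠ 2 ∧ u > -8) ∨ 2*arr[4] ≥ 2*j + 9
Answer: WP = (2*u ≠ 2 ∧ u > -8) ∨ 2*arr[4] ≥ 2*j + 9


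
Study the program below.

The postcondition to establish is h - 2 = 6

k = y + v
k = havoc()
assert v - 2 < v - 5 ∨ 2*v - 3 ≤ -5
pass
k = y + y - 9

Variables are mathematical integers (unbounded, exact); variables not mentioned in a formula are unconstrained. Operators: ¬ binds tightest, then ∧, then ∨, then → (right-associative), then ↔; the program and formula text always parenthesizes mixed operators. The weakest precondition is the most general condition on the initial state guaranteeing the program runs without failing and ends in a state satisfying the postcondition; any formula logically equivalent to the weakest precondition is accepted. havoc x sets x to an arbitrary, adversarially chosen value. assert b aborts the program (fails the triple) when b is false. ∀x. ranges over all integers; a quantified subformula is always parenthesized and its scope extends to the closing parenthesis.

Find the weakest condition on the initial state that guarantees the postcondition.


Working backward. After the program, the postcondition h - 2 = 6 must hold; in canonical form it is h = 8.
Before k := y + y - 9: h = 8
Before skip: h = 8
Before assert v - 2 < v - 5 ∨ 2*v - 3 ≤ -5: 2*v ≤ -2 ∧ h = 8
Before havoc k: 2*v ≤ -2 ∧ h = 8
Before k := y + v: 2*v ≤ -2 ∧ h = 8
Answer: WP = 2*v ≤ -2 ∧ h = 8


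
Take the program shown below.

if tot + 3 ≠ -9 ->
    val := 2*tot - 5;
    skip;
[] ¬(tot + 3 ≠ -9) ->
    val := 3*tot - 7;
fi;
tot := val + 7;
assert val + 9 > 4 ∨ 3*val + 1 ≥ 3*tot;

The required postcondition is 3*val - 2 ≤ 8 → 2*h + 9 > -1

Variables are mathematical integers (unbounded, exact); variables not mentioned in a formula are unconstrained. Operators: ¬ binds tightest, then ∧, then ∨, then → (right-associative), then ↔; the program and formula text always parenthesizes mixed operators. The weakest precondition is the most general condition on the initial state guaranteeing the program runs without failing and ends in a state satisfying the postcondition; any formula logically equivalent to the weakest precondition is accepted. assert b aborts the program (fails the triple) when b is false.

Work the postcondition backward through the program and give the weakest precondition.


Working backward. After the program, the postcondition 3*val - 2 ≤ 8 → 2*h + 9 > -1 must hold; in canonical form it is 3*val ≤ 10 → 2*h > -10.
Before assert val + 9 > 4 ∨ 3*val + 1 ≥ 3*tot: (val > -5 ∨ 3*val ≥ 3*tot - 1) ∧ (3*val ≤ 10 → 2*h > -10)
Before tot := val + 7: val > -5 ∧ (3*val ≤ 10 → 2*h > -10)
Then branch requires 2*tot > 0 ∧ (6*tot ≤ 25 → 2*h > -10); else branch requires 3*tot > 2 ∧ (9*tot ≤ 31 → 2*h > -10).
Before the if: (tot ≠ -12 → (2*tot > 0 ∧ (6*tot ≤ 25 → 2*h > -10))) ∧ ((¬(tot ≠ -12)) → (3*tot > 2 ∧ (9*tot ≤ 31 → 2*h > -10)))
Answer: WP = (tot ≠ -12 → (2*tot > 0 ∧ (6*tot ≤ 25 → 2*h > -10))) ∧ ((¬(tot ≠ -12)) → (3*tot > 2 ∧ (9*tot ≤ 31 → 2*h > -10)))


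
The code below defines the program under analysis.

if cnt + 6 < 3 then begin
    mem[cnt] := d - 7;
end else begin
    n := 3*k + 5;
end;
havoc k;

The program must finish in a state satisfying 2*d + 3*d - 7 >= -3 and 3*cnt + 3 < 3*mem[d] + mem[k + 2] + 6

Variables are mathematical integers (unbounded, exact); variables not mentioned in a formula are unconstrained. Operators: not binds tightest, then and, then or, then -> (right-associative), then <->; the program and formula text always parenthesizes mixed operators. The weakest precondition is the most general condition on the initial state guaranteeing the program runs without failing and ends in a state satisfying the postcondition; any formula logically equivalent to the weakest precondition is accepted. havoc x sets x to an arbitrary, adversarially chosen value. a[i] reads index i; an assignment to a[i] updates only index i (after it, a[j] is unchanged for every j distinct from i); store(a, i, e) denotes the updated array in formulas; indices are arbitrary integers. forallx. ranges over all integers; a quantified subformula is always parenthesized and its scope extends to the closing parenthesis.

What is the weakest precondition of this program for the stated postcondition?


Working backward. After the program, the postcondition 2*d + 3*d - 7 >= -3 and 3*cnt + 3 < 3*mem[d] + mem[k + 2] + 6 must hold; in canonical form it is 5*d >= 4 and 3*cnt < mem[k + 2] + 3*mem[d] + 3.
Before havoc k: forall k_1. (5*d >= 4 and 3*cnt < mem[k_1 + 2] + 3*mem[d] + 3)
Then branch requires forall k_1. (5*d >= 4 and 3*cnt < store(mem, cnt, d - 7)[k_1 + 2] + 3*store(mem, cnt, d - 7)[d] + 3); else branch requires forall k_1. (5*d >= 4 and 3*cnt < mem[k_1 + 2] + 3*mem[d] + 3).
Before the if: (cnt < -3 -> (forall k_1. (5*d >= 4 and 3*cnt < store(mem, cnt, d - 7)[k_1 + 2] + 3*store(mem, cnt, d - 7)[d] + 3))) and ((not (cnt < -3)) -> (forall k_1. (5*d >= 4 and 3*cnt < mem[k_1 + 2] + 3*mem[d] + 3)))
Answer: WP = (cnt < -3 -> (forall k_1. (5*d >= 4 and 3*cnt < store(mem, cnt, d - 7)[k_1 + 2] + 3*store(mem, cnt, d - 7)[d] + 3))) and ((not (cnt < -3)) -> (forall k_1. (5*d >= 4 and 3*cnt < mem[k_1 + 2] + 3*mem[d] + 3)))


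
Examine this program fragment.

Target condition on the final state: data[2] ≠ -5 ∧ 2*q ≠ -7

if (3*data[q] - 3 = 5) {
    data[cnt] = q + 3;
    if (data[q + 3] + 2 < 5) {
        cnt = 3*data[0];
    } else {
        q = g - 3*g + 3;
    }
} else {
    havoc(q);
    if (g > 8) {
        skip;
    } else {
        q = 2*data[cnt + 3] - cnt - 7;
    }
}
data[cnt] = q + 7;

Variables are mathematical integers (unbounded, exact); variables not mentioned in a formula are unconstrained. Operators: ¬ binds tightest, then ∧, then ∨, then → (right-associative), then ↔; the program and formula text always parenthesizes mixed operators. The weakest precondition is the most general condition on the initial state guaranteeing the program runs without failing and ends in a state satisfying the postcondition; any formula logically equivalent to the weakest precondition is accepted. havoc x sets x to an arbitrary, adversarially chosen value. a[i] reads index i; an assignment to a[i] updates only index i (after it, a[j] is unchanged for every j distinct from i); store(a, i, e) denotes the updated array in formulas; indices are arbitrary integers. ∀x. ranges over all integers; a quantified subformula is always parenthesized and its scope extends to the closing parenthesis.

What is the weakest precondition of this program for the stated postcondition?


Working backward. After the program, data[2] ≠ -5 ∧ 2*q ≠ -7 must hold.
Before data[cnt] := q + 7: store(data, cnt, q + 7)[2] ≠ -5 ∧ 2*q ≠ -7
Then branch requires (store(data, cnt, q + 3)[q + 3] < 3 → (store(store(data, cnt, q + 3), 3*store(data, cnt, q + 3)[0], q + 7)[2] ≠ -5 ∧ 2*q ≠ -7)) ∧ ((¬(store(data, cnt, q + 3)[q + 3] < 3)) → (store(store(data, cnt, q + 3), cnt, -2*g + 10)[2] ≠ -5 ∧ 4*g ≠ 13)); else branch requires ∀q_1. ((g > 8 → (store(data, cnt, q_1 + 7)[2] ≠ -5 ∧ 2*q_1 ≠ -7)) ∧ ((¬(g > 8)) → (store(data, cnt, 2*data[cnt + 3] - cnt)[2] ≠ -5 ∧ 4*data[cnt + 3] ≠ 2*cnt + 7))).
Before the if: (3*data[q] = 8 → ((store(data, cnt, q + 3)[q + 3] < 3 → (store(store(data, cnt, q + 3), 3*store(data, cnt, q + 3)[0], q + 7)[2] ≠ -5 ∧ 2*q ≠ -7)) ∧ ((¬(store(data, cnt, q + 3)[q + 3] < 3)) → (store(store(data, cnt, q + 3), cnt, -2*g + 10)[2] ≠ -5 ∧ 4*g ≠ 13)))) ∧ ((¬(3*data[q] = 8)) → (∀q_1. ((g > 8 → (store(data, cnt, q_1 + 7)[2] ≠ -5 ∧ 2*q_1 ≠ -7)) ∧ ((¬(g > 8)) → (store(data, cnt, 2*data[cnt + 3] - cnt)[2] ≠ -5 ∧ 4*data[cnt + 3] ≠ 2*cnt + 7)))))
Answer: WP = (3*data[q] = 8 → ((store(data, cnt, q + 3)[q + 3] < 3 → (store(store(data, cnt, q + 3), 3*store(data, cnt, q + 3)[0], q + 7)[2] ≠ -5 ∧ 2*q ≠ -7)) ∧ ((¬(store(data, cnt, q + 3)[q + 3] < 3)) → (store(store(data, cnt, q + 3), cnt, -2*g + 10)[2] ≠ -5 ∧ 4*g ≠ 13)))) ∧ ((¬(3*data[q] = 8)) → (∀q_1. ((g > 8 → (store(data, cnt, q_1 + 7)[2] ≠ -5 ∧ 2*q_1 ≠ -7)) ∧ ((¬(g > 8)) → (store(data, cnt, 2*data[cnt + 3] - cnt)[2] ≠ -5 ∧ 4*data[cnt + 3] ≠ 2*cnt + 7)))))


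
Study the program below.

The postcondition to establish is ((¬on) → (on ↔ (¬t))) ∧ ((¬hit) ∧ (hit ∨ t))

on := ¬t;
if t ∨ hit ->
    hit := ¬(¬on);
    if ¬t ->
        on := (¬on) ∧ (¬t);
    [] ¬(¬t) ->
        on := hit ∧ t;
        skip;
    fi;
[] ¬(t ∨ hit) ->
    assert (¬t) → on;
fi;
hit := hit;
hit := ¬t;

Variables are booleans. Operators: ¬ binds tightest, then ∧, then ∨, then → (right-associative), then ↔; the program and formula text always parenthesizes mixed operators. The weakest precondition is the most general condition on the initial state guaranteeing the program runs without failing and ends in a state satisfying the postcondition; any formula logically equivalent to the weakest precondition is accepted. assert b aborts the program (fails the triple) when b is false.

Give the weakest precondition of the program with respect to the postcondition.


Working backward. After the program, the postcondition ((¬on) → (on ↔ (¬t))) ∧ ((¬hit) ∧ (hit ∨ t)) must hold; in canonical form it is ((¬on) → (on ↔ (¬t))) ∧ (¬hit) ∧ (hit ∨ t).
Before hit := ¬t: ((¬on) → (on ↔ (¬t))) ∧ t
Before hit := hit: ((¬on) → (on ↔ (¬t))) ∧ t
Then branch requires ((¬t) → (((¬((¬on) ∧ (¬t))) → (((¬on) ∧ (¬t)) ↔ (¬t))) ∧ t)) ∧ (t → (((¬(on ∧ t)) → ((on ∧ t) ↔ (¬t))) ∧ t)); else branch requires ((¬t) → on) ∧ ((¬on) → (on ↔ (¬t))) ∧ t.
Before the if: ((t ∨ hit) → (((¬t) → (((¬((¬on) ∧ (¬t))) → (((¬on) ∧ (¬t)) ↔ (¬t))) ∧ t)) ∧ (t → (((¬(on ∧ t)) → ((on ∧ t) ↔ (¬t))) ∧ t)))) ∧ ((¬(t ∨ hit)) → (((¬t) → on) ∧ ((¬on) → (on ↔ (¬t))) ∧ t))
Before on := ¬t: ((t ∨ hit) → ((¬t) → t)) ∧ ((¬(t ∨ hit)) → t)
Answer: WP = ((t ∨ hit) → ((¬t) → t)) ∧ ((¬(t ∨ hit)) → t)


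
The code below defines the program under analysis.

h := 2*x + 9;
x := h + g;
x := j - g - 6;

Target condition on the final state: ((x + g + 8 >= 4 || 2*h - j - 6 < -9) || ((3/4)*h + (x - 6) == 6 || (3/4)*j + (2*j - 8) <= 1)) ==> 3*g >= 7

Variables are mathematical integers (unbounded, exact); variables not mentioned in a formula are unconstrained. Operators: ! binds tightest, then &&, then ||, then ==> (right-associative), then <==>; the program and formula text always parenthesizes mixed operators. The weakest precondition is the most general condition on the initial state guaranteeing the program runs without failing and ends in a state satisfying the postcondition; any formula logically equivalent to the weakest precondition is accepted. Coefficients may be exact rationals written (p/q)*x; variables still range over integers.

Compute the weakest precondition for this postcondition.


Working backward. After the program, the postcondition ((x + g + 8 >= 4 || 2*h - j - 6 < -9) || ((3/4)*h + (x - 6) == 6 || (3/4)*j + (2*j - 8) <= 1)) ==> 3*g >= 7 must hold; in canonical form it is (g + x >= -4 || 2*h < j - 3 || (3/4)*h + x == 12 || (11/4)*j <= 9) ==> 3*g >= 7.
Before x := j - g - 6: (j >= 2 || 2*h < j - 3 || (3/4)*h + j == g + 18 || (11/4)*j <= 9) ==> 3*g >= 7
Before x := h + g: (j >= 2 || 2*h < j - 3 || (3/4)*h + j == g + 18 || (11/4)*j <= 9) ==> 3*g >= 7
Before h := 2*x + 9: (j >= 2 || 4*x < j - 21 || j + (3/2)*x == g + 45/4 || (11/4)*j <= 9) ==> 3*g >= 7
Answer: WP = (j >= 2 || 4*x < j - 21 || j + (3/2)*x == g + 45/4 || (11/4)*j <= 9) ==> 3*g >= 7


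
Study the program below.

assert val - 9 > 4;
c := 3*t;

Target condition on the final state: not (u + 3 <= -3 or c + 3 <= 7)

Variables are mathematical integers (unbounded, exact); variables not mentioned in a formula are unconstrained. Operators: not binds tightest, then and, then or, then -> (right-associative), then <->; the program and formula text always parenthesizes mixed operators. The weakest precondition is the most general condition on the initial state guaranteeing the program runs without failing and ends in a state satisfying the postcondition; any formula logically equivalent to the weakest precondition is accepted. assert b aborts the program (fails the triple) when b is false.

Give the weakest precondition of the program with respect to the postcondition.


Working backward. After the program, the postcondition not (u + 3 <= -3 or c + 3 <= 7) must hold; in canonical form it is not (u <= -6 or c <= 4).
Before c := 3*t: not (u <= -6 or 3*t <= 4)
Before assert val - 9 > 4: val > 13 and (not (u <= -6 or 3*t <= 4))
Answer: WP = val > 13 and (not (u <= -6 or 3*t <= 4))


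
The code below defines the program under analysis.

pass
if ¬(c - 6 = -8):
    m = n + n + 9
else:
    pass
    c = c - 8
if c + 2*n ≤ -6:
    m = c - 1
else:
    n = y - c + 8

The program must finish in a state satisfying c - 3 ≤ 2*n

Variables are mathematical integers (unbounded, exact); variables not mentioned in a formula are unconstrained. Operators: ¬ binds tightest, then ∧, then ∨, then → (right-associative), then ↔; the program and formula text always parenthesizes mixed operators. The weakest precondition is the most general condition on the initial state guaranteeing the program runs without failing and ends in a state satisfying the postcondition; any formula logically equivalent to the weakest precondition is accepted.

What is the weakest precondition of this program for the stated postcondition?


Working backward. After the program, the postcondition c - 3 ≤ 2*n must hold; in canonical form it is c ≤ 2*n + 3.
Then branch requires c ≤ 2*n + 3; else branch requires 3*c ≤ 2*y + 19.
Before the if: (c + 2*n ≤ -6 → c ≤ 2*n + 3) ∧ ((¬(c + 2*n ≤ -6)) → 3*c ≤ 2*y + 19)
Then branch requires (c + 2*n ≤ -6 → c ≤ 2*n + 3) ∧ ((¬(c + 2*n ≤ -6)) → 3*c ≤ 2*y + 19); else branch requires (c + 2*n ≤ 2 → c ≤ 2*n + 11) ∧ ((¬(c + 2*n ≤ 2)) → 3*c ≤ 2*y + 43).
Before the if: ((¬(c = -2)) → ((c + 2*n ≤ -6 → c ≤ 2*n + 3) ∧ ((¬(c + 2*n ≤ -6)) → 3*c ≤ 2*y + 19))) ∧ (c = -2 → ((c + 2*n ≤ 2 → c ≤ 2*n + 11) ∧ ((¬(c + 2*n ≤ 2)) → 3*c ≤ 2*y + 43)))
Before skip: ((¬(c = -2)) → ((c + 2*n ≤ -6 → c ≤ 2*n + 3) ∧ ((¬(c + 2*n ≤ -6)) → 3*c ≤ 2*y + 19))) ∧ (c = -2 → ((c + 2*n ≤ 2 → c ≤ 2*n + 11) ∧ ((¬(c + 2*n ≤ 2)) → 3*c ≤ 2*y + 43)))
Answer: WP = ((¬(c = -2)) → ((c + 2*n ≤ -6 → c ≤ 2*n + 3) ∧ ((¬(c + 2*n ≤ -6)) → 3*c ≤ 2*y + 19))) ∧ (c = -2 → ((c + 2*n ≤ 2 → c ≤ 2*n + 11) ∧ ((¬(c + 2*n ≤ 2)) → 3*c ≤ 2*y + 43)))


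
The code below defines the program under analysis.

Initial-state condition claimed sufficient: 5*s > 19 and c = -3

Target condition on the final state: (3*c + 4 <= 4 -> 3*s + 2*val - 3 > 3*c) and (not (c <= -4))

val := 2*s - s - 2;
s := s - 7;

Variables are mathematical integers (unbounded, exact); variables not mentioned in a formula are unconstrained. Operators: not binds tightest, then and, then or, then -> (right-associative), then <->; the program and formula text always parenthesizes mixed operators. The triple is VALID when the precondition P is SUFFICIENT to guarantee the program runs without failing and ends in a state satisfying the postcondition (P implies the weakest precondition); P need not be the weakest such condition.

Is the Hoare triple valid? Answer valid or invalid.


Working backward. After the program, the postcondition (3*c + 4 <= 4 -> 3*s + 2*val - 3 > 3*c) and (not (c <= -4)) must hold; in canonical form it is (3*c <= 0 -> 3*s + 2*val > 3*c + 3) and (not (c <= -4)).
Before s := s - 7: (3*c <= 0 -> 3*s + 2*val > 3*c + 24) and (not (c <= -4))
Before val := 2*s - s - 2: (3*c <= 0 -> 5*s > 3*c + 28) and (not (c <= -4))
The weakest precondition is (3*c <= 0 -> 5*s > 3*c + 28) and (not (c <= -4)).
Check whether 5*s > 19 and c = -3 implies it.
Every state satisfying the precondition satisfies the weakest precondition: the implication holds.
Answer: valid


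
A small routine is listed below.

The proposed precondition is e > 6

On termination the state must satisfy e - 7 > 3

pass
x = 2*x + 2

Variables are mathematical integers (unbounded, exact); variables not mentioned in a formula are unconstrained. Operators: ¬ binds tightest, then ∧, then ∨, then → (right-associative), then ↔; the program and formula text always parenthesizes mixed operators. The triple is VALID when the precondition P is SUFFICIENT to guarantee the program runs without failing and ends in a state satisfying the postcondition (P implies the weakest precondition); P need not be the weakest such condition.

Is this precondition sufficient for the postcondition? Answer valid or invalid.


Working backward. After the program, the postcondition e - 7 > 3 must hold; in canonical form it is e > 10.
Before x := 2*x + 2: e > 10
Before skip: e > 10
The weakest precondition is e > 10.
Check whether e > 6 implies it.
Countermodel: at the initial state e = 7, the precondition holds but the weakest precondition fails.
Answer: invalid


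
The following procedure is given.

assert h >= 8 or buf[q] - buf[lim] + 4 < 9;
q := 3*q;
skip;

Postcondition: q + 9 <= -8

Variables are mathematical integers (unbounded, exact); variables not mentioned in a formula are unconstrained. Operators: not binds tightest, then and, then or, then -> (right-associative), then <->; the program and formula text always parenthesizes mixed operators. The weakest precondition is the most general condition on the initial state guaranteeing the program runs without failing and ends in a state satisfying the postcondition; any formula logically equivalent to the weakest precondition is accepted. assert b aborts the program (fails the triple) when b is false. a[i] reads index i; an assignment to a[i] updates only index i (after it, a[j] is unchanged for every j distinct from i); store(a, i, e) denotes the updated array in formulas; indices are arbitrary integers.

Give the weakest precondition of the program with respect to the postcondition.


Working backward. After the program, the postcondition q + 9 <= -8 must hold; in canonical form it is q <= -17.
Before skip: q <= -17
Before q := 3*q: 3*q <= -17
Before assert h >= 8 or buf[q] - buf[lim] + 4 < 9: (h >= 8 or buf[q] < buf[lim] + 5) and 3*q <= -17
Answer: WP = (h >= 8 or buf[q] < buf[lim] + 5) and 3*q <= -17


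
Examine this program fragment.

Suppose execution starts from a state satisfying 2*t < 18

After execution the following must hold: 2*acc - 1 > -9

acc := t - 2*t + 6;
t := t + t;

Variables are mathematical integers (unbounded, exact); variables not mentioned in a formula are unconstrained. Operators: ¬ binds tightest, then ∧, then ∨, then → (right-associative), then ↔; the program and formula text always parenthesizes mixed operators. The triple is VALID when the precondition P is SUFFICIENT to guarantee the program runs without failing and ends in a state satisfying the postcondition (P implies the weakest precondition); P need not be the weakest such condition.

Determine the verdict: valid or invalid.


Working backward. After the program, the postcondition 2*acc - 1 > -9 must hold; in canonical form it is 2*acc > -8.
Before t := t + t: 2*acc > -8
Before acc := t - 2*t + 6: 2*t < 20
The weakest precondition is 2*t < 20.
Check whether 2*t < 18 implies it.
Every state satisfying the precondition satisfies the weakest precondition: the implication holds.
Answer: valid


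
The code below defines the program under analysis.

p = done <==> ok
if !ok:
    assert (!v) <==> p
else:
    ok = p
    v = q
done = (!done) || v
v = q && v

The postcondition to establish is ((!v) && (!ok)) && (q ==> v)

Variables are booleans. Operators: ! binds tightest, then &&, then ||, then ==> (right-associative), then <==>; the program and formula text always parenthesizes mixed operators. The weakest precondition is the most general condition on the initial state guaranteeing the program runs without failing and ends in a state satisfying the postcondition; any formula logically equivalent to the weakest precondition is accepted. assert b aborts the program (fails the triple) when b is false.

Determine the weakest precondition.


Working backward. After the program, the postcondition ((!v) && (!ok)) && (q ==> v) must hold; in canonical form it is (!v) && (!ok) && (q ==> v).
Before v := q && v: (!(q && v)) && (!ok) && (q ==> (q && v))
Before done := (!done) || v: (!(q && v)) && (!ok) && (q ==> (q && v))
Then branch requires ((!v) <==> p) && (!(q && v)) && (!ok) && (q ==> (q && v)); else branch requires (!q) && (!p).
Before the if: ((!ok) ==> (((!v) <==> p) && (!(q && v)) && (!ok) && (q ==> (q && v)))) && (ok ==> ((!q) && (!p)))
Before p := done <==> ok: ((!ok) ==> (((!v) <==> (done <==> ok)) && (!(q && v)) && (!ok) && (q ==> (q && v)))) && (ok ==> ((!q) && (!(done <==> ok))))
Answer: WP = ((!ok) ==> (((!v) <==> (done <==> ok)) && (!(q && v)) && (!ok) && (q ==> (q && v)))) && (ok ==> ((!q) && (!(done <==> ok))))


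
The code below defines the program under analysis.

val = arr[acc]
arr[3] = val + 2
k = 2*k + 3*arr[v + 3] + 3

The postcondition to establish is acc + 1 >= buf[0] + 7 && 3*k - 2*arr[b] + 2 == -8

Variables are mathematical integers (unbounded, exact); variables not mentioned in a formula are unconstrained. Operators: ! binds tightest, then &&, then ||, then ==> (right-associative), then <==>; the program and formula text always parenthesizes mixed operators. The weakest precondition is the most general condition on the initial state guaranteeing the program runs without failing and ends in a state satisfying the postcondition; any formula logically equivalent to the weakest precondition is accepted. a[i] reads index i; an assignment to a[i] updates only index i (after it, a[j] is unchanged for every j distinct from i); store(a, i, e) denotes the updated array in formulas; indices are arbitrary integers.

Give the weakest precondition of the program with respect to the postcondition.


Working backward. After the program, the postcondition acc + 1 >= buf[0] + 7 && 3*k - 2*arr[b] + 2 == -8 must hold; in canonical form it is acc >= buf[0] + 6 && 3*k == 2*arr[b] - 10.
Before k := 2*k + 3*arr[v + 3] + 3: acc >= buf[0] + 6 && 9*arr[v + 3] + 6*k == 2*arr[b] - 19
Before arr[3] := val + 2: acc >= buf[0] + 6 && 9*store(arr, 3, val + 2)[v + 3] + 6*k == 2*store(arr, 3, val + 2)[b] - 19
Before val := arr[acc]: acc >= buf[0] + 6 && 9*store(arr, 3, arr[acc] + 2)[v + 3] + 6*k == 2*store(arr, 3, arr[acc] + 2)[b] - 19
Answer: WP = acc >= buf[0] + 6 && 9*store(arr, 3, arr[acc] + 2)[v + 3] + 6*k == 2*store(arr, 3, arr[acc] + 2)[b] - 19


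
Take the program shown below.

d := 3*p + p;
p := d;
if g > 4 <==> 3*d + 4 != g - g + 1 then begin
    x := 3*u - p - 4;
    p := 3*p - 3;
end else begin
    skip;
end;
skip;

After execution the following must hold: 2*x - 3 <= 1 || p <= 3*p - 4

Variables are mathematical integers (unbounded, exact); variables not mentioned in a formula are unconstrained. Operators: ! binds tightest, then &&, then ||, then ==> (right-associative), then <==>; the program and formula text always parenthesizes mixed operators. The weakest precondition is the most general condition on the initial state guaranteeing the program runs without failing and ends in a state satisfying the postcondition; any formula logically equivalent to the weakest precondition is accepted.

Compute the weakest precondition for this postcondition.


Working backward. After the program, the postcondition 2*x - 3 <= 1 || p <= 3*p - 4 must hold; in canonical form it is 2*x <= 4 || 2*p >= 4.
Before skip: 2*x <= 4 || 2*p >= 4
Then branch requires 6*u <= 2*p + 12 || 6*p >= 10; else branch requires 2*x <= 4 || 2*p >= 4.
Before the if: ((g > 4 <==> 3*d != -3) ==> (6*u <= 2*p + 12 || 6*p >= 10)) && ((!(g > 4 <==> 3*d != -3)) ==> (2*x <= 4 || 2*p >= 4))
Before p := d: ((g > 4 <==> 3*d != -3) ==> (6*u <= 2*d + 12 || 6*d >= 10)) && ((!(g > 4 <==> 3*d != -3)) ==> (2*x <= 4 || 2*d >= 4))
Before d := 3*p + p: ((g > 4 <==> 12*p != -3) ==> (6*u <= 8*p + 12 || 24*p >= 10)) && ((!(g > 4 <==> 12*p != -3)) ==> (2*x <= 4 || 8*p >= 4))
Answer: WP = ((g > 4 <==> 12*p != -3) ==> (6*u <= 8*p + 12 || 24*p >= 10)) && ((!(g > 4 <==> 12*p != -3)) ==> (2*x <= 4 || 8*p >= 4))


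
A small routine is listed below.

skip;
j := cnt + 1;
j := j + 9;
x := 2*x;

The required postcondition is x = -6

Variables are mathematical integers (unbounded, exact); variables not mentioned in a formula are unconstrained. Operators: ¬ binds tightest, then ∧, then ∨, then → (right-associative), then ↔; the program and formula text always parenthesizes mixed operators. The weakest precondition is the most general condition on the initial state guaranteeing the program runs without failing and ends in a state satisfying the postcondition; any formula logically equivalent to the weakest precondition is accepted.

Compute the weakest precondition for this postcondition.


Working backward. After the program, x = -6 must hold.
Before x := 2*x: 2*x = -6
Before j := j + 9: 2*x = -6
Before j := cnt + 1: 2*x = -6
Before skip: 2*x = -6
Answer: WP = 2*x = -6


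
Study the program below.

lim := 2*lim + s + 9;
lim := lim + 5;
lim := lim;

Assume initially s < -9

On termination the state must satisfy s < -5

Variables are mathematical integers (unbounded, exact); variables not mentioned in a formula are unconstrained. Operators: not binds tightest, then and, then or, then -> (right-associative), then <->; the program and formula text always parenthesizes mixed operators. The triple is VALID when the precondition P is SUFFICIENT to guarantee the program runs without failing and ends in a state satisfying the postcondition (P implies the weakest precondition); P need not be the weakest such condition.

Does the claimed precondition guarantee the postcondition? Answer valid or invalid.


Working backward. After the program, s < -5 must hold.
Before lim := lim: s < -5
Before lim := lim + 5: s < -5
Before lim := 2*lim + s + 9: s < -5
The weakest precondition is s < -5.
Check whether s < -9 implies it.
Every state satisfying the precondition satisfies the weakest precondition: the implication holds.
Answer: valid


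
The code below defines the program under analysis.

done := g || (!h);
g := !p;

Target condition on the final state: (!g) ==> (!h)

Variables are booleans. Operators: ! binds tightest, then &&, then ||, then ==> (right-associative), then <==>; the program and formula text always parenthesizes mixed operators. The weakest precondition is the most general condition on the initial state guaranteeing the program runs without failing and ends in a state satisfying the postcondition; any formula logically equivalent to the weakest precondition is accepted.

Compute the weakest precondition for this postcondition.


Working backward. After the program, (!g) ==> (!h) must hold.
Before g := !p: p ==> (!h)
Before done := g || (!h): p ==> (!h)
Answer: WP = p ==> (!h)


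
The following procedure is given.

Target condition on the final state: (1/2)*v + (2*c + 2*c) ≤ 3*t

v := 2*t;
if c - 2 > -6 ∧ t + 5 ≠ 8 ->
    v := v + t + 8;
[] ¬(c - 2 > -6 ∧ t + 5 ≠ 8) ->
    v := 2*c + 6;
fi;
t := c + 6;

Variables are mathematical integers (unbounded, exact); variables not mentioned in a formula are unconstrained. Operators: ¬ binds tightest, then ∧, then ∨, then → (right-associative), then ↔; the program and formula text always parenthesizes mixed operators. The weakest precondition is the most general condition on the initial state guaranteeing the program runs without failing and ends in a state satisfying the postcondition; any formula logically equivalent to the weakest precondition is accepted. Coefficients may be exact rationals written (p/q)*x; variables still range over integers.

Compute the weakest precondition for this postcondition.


Working backward. After the program, the postcondition (1/2)*v + (2*c + 2*c) ≤ 3*t must hold; in canonical form it is 4*c + (1/2)*v ≤ 3*t.
Before t := c + 6: c + (1/2)*v ≤ 18
Then branch requires c + (1/2)*t + (1/2)*v ≤ 14; else branch requires 2*c ≤ 15.
Before the if: ((c > -4 ∧ t ≠ 3) → c + (1/2)*t + (1/2)*v ≤ 14) ∧ ((¬(c > -4 ∧ t ≠ 3)) → 2*c ≤ 15)
Before v := 2*t: ((c > -4 ∧ t ≠ 3) → c + (3/2)*t ≤ 14) ∧ ((¬(c > -4 ∧ t ≠ 3)) → 2*c ≤ 15)
Answer: WP = ((c > -4 ∧ t ≠ 3) → c + (3/2)*t ≤ 14) ∧ ((¬(c > -4 ∧ t ≠ 3)) → 2*c ≤ 15)


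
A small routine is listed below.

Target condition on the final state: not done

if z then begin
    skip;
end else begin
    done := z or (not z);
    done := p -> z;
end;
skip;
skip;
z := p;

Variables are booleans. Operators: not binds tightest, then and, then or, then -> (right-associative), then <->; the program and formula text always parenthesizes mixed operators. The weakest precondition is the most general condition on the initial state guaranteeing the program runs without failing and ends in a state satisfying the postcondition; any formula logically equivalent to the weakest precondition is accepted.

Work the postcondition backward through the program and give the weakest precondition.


Working backward. After the program, not done must hold.
Before z := p: not done
Before skip: not done
Before skip: not done
Then branch requires not done; else branch requires not (p -> z).
Before the if: (z -> (not done)) and ((not z) -> (not (p -> z)))
Answer: WP = (z -> (not done)) and ((not z) -> (not (p -> z)))


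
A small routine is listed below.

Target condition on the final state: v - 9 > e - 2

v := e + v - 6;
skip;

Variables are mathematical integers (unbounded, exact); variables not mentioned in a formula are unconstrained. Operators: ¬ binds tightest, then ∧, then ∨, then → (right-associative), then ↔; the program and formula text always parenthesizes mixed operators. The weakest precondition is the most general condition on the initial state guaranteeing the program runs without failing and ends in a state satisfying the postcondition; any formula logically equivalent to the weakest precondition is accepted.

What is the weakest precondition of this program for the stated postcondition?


Working backward. After the program, the postcondition v - 9 > e - 2 must hold; in canonical form it is v > e + 7.
Before skip: v > e + 7
Before v := e + v - 6: v > 13
Answer: WP = v > 13


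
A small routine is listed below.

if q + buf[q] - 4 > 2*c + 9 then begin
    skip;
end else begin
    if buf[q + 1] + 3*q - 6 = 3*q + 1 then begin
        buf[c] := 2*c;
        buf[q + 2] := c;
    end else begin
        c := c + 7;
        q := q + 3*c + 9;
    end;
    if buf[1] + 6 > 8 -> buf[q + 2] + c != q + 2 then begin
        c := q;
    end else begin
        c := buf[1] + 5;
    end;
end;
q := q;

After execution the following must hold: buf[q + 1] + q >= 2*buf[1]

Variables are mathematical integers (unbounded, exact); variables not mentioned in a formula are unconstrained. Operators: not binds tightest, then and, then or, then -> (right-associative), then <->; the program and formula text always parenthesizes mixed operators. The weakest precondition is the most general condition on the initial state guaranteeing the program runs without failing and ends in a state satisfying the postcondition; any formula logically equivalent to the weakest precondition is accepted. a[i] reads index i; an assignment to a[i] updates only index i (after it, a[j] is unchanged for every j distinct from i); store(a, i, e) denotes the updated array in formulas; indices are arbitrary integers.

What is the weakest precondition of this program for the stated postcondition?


Working backward. After the program, buf[q + 1] + q >= 2*buf[1] must hold.
Before q := q: buf[q + 1] + q >= 2*buf[1]
Then branch requires buf[q + 1] + q >= 2*buf[1]; else branch requires (buf[q + 1] = 7 -> (((store(store(buf, c, 2*c), q + 2, c)[1] > 2 -> store(store(buf, c, 2*c), q + 2, c)[q + 2] + c != q + 2) -> store(store(buf, c, 2*c), q + 2, c)[q + 1] + q >= 2*store(store(buf, c, 2*c), q + 2, c)[1]) and ((not (store(store(buf, c, 2*c), q + 2, c)[1] > 2 -> store(store(buf, c, 2*c), q + 2, c)[q + 2] + c != q + 2)) -> store(store(buf, c, 2*c), q + 2, c)[q + 1] + q >= 2*store(store(buf, c, 2*c), q + 2, c)[1]))) and ((not (buf[q + 1] = 7)) -> (((buf[1] > 2 -> buf[3*c + q + 32] != 2*c + q + 25) -> buf[3*c + q + 31] + 3*c + q >= 2*buf[1] - 30) and ((not (buf[1] > 2 -> buf[3*c + q + 32] != 2*c + q + 25)) -> buf[3*c + q + 31] + 3*c + q >= 2*buf[1] - 30))).
Before the if: (buf[q] + q > 2*c + 13 -> buf[q + 1] + q >= 2*buf[1]) and ((not (buf[q] + q > 2*c + 13)) -> ((buf[q + 1] = 7 -> (((store(store(buf, c, 2*c), q + 2, c)[1] > 2 -> store(store(buf, c, 2*c), q + 2, c)[q + 2] + c != q + 2) -> store(store(buf, c, 2*c), q + 2, c)[q + 1] + q >= 2*store(store(buf, c, 2*c), q + 2, c)[1]) and ((not (store(store(buf, c, 2*c), q + 2, c)[1] > 2 -> store(store(buf, c, 2*c), q + 2, c)[q + 2] + c != q + 2)) -> store(store(buf, c, 2*c), q + 2, c)[q + 1] + q >= 2*store(store(buf, c, 2*c), q + 2, c)[1]))) and ((not (buf[q + 1] = 7)) -> (((buf[1] > 2 -> buf[3*c + q + 32] != 2*c + q + 25) -> buf[3*c + q + 31] + 3*c + q >= 2*buf[1] - 30) and ((not (buf[1] > 2 -> buf[3*c + q + 32] != 2*c + q + 25)) -> buf[3*c + q + 31] + 3*c + q >= 2*buf[1] - 30)))))
Answer: WP = (buf[q] + q > 2*c + 13 -> buf[q + 1] + q >= 2*buf[1]) and ((not (buf[q] + q > 2*c + 13)) -> ((buf[q + 1] = 7 -> (((store(store(buf, c, 2*c), q + 2, c)[1] > 2 -> store(store(buf, c, 2*c), q + 2, c)[q + 2] + c != q + 2) -> store(store(buf, c, 2*c), q + 2, c)[q + 1] + q >= 2*store(store(buf, c, 2*c), q + 2, c)[1]) and ((not (store(store(buf, c, 2*c), q + 2, c)[1] > 2 -> store(store(buf, c, 2*c), q + 2, c)[q + 2] + c != q + 2)) -> store(store(buf, c, 2*c), q + 2, c)[q + 1] + q >= 2*store(store(buf, c, 2*c), q + 2, c)[1]))) and ((not (buf[q + 1] = 7)) -> (((buf[1] > 2 -> buf[3*c + q + 32] != 2*c + q + 25) -> buf[3*c + q + 31] + 3*c + q >= 2*buf[1] - 30) and ((not (buf[1] > 2 -> buf[3*c + q + 32] != 2*c + q + 25)) -> buf[3*c + q + 31] + 3*c + q >= 2*buf[1] - 30)))))


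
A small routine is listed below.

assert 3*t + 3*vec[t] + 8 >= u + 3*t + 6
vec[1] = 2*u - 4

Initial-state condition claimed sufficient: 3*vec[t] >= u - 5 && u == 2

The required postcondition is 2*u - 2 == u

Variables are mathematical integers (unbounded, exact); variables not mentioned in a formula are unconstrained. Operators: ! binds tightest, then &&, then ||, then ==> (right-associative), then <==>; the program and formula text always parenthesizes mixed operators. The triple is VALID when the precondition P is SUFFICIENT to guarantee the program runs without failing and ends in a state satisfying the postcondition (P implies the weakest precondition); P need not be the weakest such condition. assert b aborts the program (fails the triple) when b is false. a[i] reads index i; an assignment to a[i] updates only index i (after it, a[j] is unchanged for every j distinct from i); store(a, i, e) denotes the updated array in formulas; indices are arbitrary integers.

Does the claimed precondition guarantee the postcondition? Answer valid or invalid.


Working backward. After the program, the postcondition 2*u - 2 == u must hold; in canonical form it is u == 2.
Before vec[1] := 2*u - 4: u == 2
Before assert 3*t + 3*vec[t] + 8 >= u + 3*t + 6: 3*vec[t] >= u - 2 && u == 2
The weakest precondition is 3*vec[t] >= u - 2 && u == 2.
Check whether 3*vec[t] >= u - 5 && u == 2 implies it.
Countermodel: at the initial state t = 0, u = 2, vec = {[0] = -1, elsewhere -1}, the precondition holds but the weakest precondition fails.
Answer: invalid


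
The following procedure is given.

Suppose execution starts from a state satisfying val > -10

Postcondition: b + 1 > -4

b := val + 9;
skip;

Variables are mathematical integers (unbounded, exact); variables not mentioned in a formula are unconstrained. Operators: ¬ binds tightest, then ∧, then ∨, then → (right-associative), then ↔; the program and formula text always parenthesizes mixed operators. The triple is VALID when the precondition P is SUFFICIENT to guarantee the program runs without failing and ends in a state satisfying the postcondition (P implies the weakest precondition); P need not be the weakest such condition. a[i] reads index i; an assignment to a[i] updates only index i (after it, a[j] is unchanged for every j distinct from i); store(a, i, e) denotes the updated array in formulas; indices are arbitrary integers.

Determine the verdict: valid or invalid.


Working backward. After the program, the postcondition b + 1 > -4 must hold; in canonical form it is b > -5.
Before skip: b > -5
Before b := val + 9: val > -14
The weakest precondition is val > -14.
Check whether val > -10 implies it.
Every state satisfying the precondition satisfies the weakest precondition: the implication holds.
Answer: valid


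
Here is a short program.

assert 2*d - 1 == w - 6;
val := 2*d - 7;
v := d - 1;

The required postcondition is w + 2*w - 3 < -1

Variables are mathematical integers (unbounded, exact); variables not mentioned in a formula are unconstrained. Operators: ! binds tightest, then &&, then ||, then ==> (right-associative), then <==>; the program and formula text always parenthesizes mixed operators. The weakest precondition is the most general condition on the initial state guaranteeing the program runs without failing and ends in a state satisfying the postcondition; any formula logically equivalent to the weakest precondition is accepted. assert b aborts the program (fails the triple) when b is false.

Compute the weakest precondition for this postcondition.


Working backward. After the program, the postcondition w + 2*w - 3 < -1 must hold; in canonical form it is 3*w < 2.
Before v := d - 1: 3*w < 2
Before val := 2*d - 7: 3*w < 2
Before assert 2*d - 1 == w - 6: 2*d == w - 5 && 3*w < 2
Answer: WP = 2*d == w - 5 && 3*w < 2
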